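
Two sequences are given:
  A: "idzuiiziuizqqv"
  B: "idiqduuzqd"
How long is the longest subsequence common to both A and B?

6

Backtracking the LCS table gives one alignment: i (A1,B3) → d (A2,B5) → u (A4,B6) → u (A9,B7) → z (A11,B8) → q (A12,B9).
So the longest common subsequence has length 6.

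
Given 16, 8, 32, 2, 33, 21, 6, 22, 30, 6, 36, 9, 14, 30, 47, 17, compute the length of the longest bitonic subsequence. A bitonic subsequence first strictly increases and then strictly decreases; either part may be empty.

Let inc[i] be the LIS ending at i and dec[i] the longest strictly decreasing subsequence starting at i. inc = [1, 1, 2, 1, 3, 2, 2, 3, 4, 2, 5, 3, 4, 5, 6, 5], dec = [3, 2, 3, 1, 3, 2, 1, 2, 2, 1, 3, 1, 1, 2, 2, 1].
max_i inc[i]+dec[i]−1 = 7, with one witness 16, 21, 22, 30, 36, 30, 17.

7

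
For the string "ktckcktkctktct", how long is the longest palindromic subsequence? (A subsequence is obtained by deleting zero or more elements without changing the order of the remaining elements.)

One longest palindromic subsequence is tckcktkckct (positions 2,3,4,5,6,7,8,9,11,13,14); it reads the same forward and backward, and the interval DP gives dp[1][14] = 11.

11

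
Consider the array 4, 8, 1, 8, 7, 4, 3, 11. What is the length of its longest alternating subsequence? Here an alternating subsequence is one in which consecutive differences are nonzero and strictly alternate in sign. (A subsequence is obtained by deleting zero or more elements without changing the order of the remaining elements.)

A longest alternating subsequence is 4, 8, 1, 8, 7, 11 (positions 1,2,3,4,5,8); its 5 consecutive differences strictly alternate in sign, and length 6 is optimal.

6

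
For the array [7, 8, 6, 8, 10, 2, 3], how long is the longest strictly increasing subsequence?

Let dp[i] be the longest increasing subsequence ending at position i. Then dp = [1, 2, 1, 2, 3, 1, 2].
The maximum is 3; one witness is 7, 8, 10 at positions 1,2,5.

3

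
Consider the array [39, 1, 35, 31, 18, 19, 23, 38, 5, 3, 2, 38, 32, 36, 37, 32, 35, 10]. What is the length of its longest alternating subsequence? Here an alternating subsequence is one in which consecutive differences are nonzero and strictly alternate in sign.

Track the best alternating length ending on an up-step vs a down-step at each position: up/down = 1/1, 1/2, 3/2, 3/4, 3/4, 5/4, 5/4, 5/2, 3/6, 3/6, 3/6, 7/2, 7/8, 9/8, 9/8, 7/10, 11/10, 7/12.
The maximum over both is 12; one such subsequence is 39, 1, 35, 18, 19, 5, 38, 32, 36, 32, 35, 10.

12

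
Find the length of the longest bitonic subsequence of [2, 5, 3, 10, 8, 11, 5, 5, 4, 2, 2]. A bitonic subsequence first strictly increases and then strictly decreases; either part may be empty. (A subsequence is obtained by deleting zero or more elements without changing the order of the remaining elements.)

One longest bitonic subsequence is 2, 5, 10, 8, 5, 4, 2 (positions 1,2,4,5,8,9,11): it rises to 10 then falls. Length 7 is optimal.

7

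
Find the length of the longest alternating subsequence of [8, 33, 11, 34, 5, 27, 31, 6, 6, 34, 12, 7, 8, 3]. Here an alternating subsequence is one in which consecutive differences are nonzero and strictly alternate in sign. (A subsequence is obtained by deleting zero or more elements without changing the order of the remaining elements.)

11

A longest alternating subsequence is 8, 33, 11, 34, 5, 27, 6, 34, 7, 8, 3 (positions 1,2,3,4,5,6,8,10,12,13,14); its 10 consecutive differences strictly alternate in sign, and length 11 is optimal.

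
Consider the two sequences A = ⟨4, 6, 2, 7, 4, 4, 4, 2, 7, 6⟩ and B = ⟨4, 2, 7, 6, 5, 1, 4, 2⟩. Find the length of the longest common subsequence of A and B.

Backtracking the LCS table gives one alignment: 4 (A1,B1) → 2 (A3,B2) → 7 (A4,B3) → 4 (A7,B7) → 2 (A8,B8).
So the longest common subsequence has length 5.

5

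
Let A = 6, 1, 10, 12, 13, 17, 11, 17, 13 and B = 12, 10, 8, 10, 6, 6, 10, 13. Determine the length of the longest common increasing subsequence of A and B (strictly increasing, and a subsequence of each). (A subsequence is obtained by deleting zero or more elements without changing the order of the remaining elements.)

For each value that appears in both, track the longest common increasing run ending there.
The best achievable length is 3; one witness is 6, 10, 13 (A-positions 1,3,5, B-positions 5,7,8).

3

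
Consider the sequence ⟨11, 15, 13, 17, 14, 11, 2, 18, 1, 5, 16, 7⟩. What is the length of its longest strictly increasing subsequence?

Let dp[i] be the longest increasing subsequence ending at position i. Then dp = [1, 2, 2, 3, 3, 1, 1, 4, 1, 2, 4, 3].
The maximum is 4; one witness is 11, 15, 17, 18 at positions 1,2,4,8.

4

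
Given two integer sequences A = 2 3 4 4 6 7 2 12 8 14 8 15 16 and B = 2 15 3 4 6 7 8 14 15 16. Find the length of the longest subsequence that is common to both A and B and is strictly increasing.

9

For each value that appears in both, track the longest common increasing run ending there.
The best achievable length is 9; one witness is 2, 3, 4, 6, 7, 8, 14, 15, 16 (A-positions 1,2,3,5,6,9,10,12,13, B-positions 1,3,4,5,6,7,8,9,10).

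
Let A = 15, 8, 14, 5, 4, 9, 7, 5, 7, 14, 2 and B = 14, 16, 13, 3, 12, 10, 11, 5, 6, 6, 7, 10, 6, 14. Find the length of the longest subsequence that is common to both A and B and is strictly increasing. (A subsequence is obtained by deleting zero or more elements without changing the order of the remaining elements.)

For each value that appears in both, track the longest common increasing run ending there.
The best achievable length is 3; one witness is 5, 7, 14 (A-positions 4,7,10, B-positions 8,11,14).

3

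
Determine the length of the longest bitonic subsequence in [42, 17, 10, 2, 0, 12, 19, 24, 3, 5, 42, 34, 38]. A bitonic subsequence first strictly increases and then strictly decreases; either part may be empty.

Let inc[i] be the LIS ending at i and dec[i] the longest strictly decreasing subsequence starting at i. inc = [1, 1, 1, 1, 1, 2, 3, 4, 2, 3, 5, 5, 6], dec = [5, 4, 3, 2, 1, 2, 2, 2, 1, 1, 2, 1, 1].
max_i inc[i]+dec[i]−1 = 6, with one witness 10, 12, 19, 24, 42, 38.

6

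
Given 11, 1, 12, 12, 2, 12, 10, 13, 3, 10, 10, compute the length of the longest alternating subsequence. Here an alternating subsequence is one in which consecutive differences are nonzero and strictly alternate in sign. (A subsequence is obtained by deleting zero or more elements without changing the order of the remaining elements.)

9

Track the best alternating length ending on an up-step vs a down-step at each position: up/down = 1/1, 1/2, 3/1, 3/1, 3/4, 5/1, 5/6, 7/1, 5/8, 9/8, 9/8.
The maximum over both is 9; one such subsequence is 11, 1, 12, 2, 12, 10, 13, 3, 10.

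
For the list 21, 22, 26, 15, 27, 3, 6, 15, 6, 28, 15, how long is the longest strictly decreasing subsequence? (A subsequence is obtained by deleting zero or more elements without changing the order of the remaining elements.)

3

Let dp[i] be the longest decreasing subsequence ending at position i. Then dp = [1, 1, 1, 2, 1, 3, 3, 2, 3, 1, 2].
The maximum is 3; one witness is 21, 15, 3 at positions 1,4,6.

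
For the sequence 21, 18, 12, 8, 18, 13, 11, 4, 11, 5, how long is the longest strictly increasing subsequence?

2

One longest increasing subsequence is 12, 18 (positions 3,5), of length 2; no longer one exists.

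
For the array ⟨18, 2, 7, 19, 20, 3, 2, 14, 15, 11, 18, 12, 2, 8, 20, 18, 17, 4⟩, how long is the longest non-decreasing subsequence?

6

Let dp[i] be the longest non-decreasing subsequence ending at position i. Then dp = [1, 1, 2, 3, 4, 2, 2, 3, 4, 3, 5, 4, 3, 4, 6, 6, 5, 4].
The maximum is 6; one witness is 2, 7, 14, 15, 18, 20 at positions 2,3,8,9,11,15.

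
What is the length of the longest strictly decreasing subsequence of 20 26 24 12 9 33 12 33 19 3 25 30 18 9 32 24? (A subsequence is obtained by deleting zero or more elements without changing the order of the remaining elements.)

One longest decreasing subsequence is 26, 24, 12, 9, 3 (positions 2,3,4,5,10), of length 5; no longer one exists.

5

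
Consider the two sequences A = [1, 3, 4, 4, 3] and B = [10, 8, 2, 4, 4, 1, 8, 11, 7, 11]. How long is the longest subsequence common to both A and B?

Backtracking the LCS table gives one alignment: 4 (A3,B4) → 4 (A4,B5).
So the longest common subsequence has length 2.

2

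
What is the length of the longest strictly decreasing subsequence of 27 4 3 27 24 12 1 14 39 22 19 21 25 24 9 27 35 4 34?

6

One longest decreasing subsequence is 27, 24, 22, 19, 9, 4 (positions 1,5,10,11,15,18), of length 6; no longer one exists.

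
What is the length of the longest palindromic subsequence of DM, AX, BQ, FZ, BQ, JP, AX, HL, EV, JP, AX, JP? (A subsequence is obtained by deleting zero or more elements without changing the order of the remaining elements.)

One longest palindromic subsequence is JP AX JP AX JP (positions 6,7,10,11,12); it reads the same forward and backward, and the interval DP gives dp[1][12] = 5.

5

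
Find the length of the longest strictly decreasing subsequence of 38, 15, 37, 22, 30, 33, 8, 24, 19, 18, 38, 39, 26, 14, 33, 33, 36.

7

Let dp[i] be the longest decreasing subsequence ending at position i. Then dp = [1, 2, 2, 3, 3, 3, 4, 4, 5, 6, 1, 1, 4, 7, 3, 3, 3].
The maximum is 7; one witness is 38, 37, 30, 24, 19, 18, 14 at positions 1,3,5,8,9,10,14.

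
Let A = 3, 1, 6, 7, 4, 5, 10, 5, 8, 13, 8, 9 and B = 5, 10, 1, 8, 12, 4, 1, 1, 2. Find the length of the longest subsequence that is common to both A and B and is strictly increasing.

For each value that appears in both, track the longest common increasing run ending there.
The best achievable length is 2; one witness is 5, 10 (A-positions 6,7, B-positions 1,2).

2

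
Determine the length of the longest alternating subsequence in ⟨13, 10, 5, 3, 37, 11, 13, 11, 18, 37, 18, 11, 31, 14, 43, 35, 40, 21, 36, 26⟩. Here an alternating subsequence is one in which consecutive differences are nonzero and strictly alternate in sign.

16

Track the best alternating length ending on an up-step vs a down-step at each position: up/down = 1/1, 1/2, 1/2, 1/2, 3/1, 3/4, 5/4, 3/6, 7/4, 7/1, 7/8, 3/8, 9/8, 9/10, 11/1, 11/12, 13/12, 11/14, 15/14, 15/16.
The maximum over both is 16; one such subsequence is 13, 10, 37, 11, 13, 11, 37, 18, 31, 14, 43, 35, 40, 21, 36, 26.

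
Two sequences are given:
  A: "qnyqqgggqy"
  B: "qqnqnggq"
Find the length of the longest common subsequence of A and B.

Backtracking the LCS table gives one alignment: q (A1,B2) → n (A2,B3) → q (A4,B4) → g (A7,B6) → g (A8,B7) → q (A9,B8).
So the longest common subsequence has length 6.

6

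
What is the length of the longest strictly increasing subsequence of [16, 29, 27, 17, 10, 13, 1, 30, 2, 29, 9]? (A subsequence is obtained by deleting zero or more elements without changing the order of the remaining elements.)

3

Scanning left to right, the best length ending at each element is: 16→1, 29→2, 27→2, 17→2, 10→1, 13→2, 1→1, 30→3, 2→2, 29→3, 9→3.
So the longest increasing subsequence has length 3, e.g. 16, 29, 30.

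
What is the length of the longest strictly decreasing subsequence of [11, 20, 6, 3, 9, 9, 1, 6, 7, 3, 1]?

5

Scanning left to right, the best length ending at each element is: 11→1, 20→1, 6→2, 3→3, 9→2, 9→2, 1→4, 6→3, 7→3, 3→4, 1→5.
So the longest decreasing subsequence has length 5, e.g. 11, 9, 6, 3, 1.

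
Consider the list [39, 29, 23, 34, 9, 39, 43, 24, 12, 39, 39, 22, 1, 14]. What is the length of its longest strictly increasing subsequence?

Scanning left to right, the best length ending at each element is: 39→1, 29→1, 23→1, 34→2, 9→1, 39→3, 43→4, 24→2, 12→2, 39→3, 39→3, 22→3, 1→1, 14→3.
So the longest increasing subsequence has length 4, e.g. 29, 34, 39, 43.

4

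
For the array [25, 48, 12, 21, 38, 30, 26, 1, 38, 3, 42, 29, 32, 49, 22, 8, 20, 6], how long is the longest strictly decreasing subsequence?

Let dp[i] be the longest decreasing subsequence ending at position i. Then dp = [1, 1, 2, 2, 2, 3, 4, 5, 2, 5, 2, 4, 3, 1, 5, 6, 6, 7].
The maximum is 7; one witness is 48, 38, 30, 26, 22, 8, 6 at positions 2,5,6,7,15,16,18.

7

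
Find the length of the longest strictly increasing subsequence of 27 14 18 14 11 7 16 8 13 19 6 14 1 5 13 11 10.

Scanning left to right, the best length ending at each element is: 27→1, 14→1, 18→2, 14→1, 11→1, 7→1, 16→2, 8→2, 13→3, 19→4, 6→1, 14→4, 1→1, 5→2, 13→3, 11→3, 10→3.
So the longest increasing subsequence has length 4, e.g. 7, 8, 13, 19.

4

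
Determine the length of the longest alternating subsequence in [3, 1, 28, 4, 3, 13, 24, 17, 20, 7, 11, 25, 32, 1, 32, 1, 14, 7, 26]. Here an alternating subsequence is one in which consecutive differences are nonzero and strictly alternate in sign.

15

A longest alternating subsequence is 3, 1, 28, 4, 24, 17, 20, 7, 11, 1, 32, 1, 14, 7, 26 (positions 1,2,3,4,7,8,9,10,11,14,15,16,17,18,19); its 14 consecutive differences strictly alternate in sign, and length 15 is optimal.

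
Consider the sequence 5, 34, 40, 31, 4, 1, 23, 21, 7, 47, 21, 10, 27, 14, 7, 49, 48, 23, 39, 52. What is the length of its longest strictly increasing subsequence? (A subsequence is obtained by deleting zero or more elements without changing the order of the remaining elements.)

Scanning left to right, the best length ending at each element is: 5→1, 34→2, 40→3, 31→2, 4→1, 1→1, 23→2, 21→2, 7→2, 47→4, 21→3, 10→3, 27→4, 14→4, 7→2, 49→5, 48→5, 23→5, 39→6, 52→7.
So the longest increasing subsequence has length 7, e.g. 5, 7, 10, 14, 23, 39, 52.

7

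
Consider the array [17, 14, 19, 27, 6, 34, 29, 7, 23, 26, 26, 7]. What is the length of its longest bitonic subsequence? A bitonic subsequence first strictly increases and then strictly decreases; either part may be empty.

7

One longest bitonic subsequence is 17, 19, 27, 34, 29, 26, 7 (positions 1,3,4,6,7,11,12): it rises to 34 then falls. Length 7 is optimal.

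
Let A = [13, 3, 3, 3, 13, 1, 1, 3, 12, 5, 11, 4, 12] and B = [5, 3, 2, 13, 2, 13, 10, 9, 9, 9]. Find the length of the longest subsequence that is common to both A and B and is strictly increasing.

A longest common strictly increasing subsequence is 3, 13 (length 2); it appears in order in both A and B, and no longer such subsequence exists.

2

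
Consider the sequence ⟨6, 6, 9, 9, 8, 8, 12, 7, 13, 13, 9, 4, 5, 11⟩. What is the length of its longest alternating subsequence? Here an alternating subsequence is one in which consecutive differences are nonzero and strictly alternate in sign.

8

Track the best alternating length ending on an up-step vs a down-step at each position: up/down = 1/1, 1/1, 2/1, 2/1, 2/3, 2/3, 4/1, 2/5, 6/1, 6/1, 6/7, 1/7, 8/7, 8/7.
The maximum over both is 8; one such subsequence is 6, 9, 8, 12, 7, 13, 4, 5.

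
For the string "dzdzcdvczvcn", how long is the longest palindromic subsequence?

5

Using dp[i][j] = 2 + dp[i+1][j−1] if the ends match, else max(dp[i+1][j], dp[i][j−1]):
dp[1][12] = 5. A witness is cvzvc at positions 5,7,9,10,11.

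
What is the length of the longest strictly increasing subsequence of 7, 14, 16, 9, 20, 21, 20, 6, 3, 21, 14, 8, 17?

5

Let dp[i] be the longest increasing subsequence ending at position i. Then dp = [1, 2, 3, 2, 4, 5, 4, 1, 1, 5, 3, 2, 4].
The maximum is 5; one witness is 7, 14, 16, 20, 21 at positions 1,2,3,5,6.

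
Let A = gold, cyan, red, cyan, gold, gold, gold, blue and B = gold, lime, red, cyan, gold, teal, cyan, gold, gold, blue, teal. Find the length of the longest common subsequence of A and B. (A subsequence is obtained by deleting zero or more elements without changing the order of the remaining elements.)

7

A longest common subsequence is gold, red, cyan, gold, gold, gold, blue (length 7); the LCS DP confirms no longer common subsequence exists.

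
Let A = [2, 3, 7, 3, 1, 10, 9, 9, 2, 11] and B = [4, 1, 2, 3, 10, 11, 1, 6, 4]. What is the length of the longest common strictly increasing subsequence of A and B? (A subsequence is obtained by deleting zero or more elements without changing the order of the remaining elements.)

For each value that appears in both, track the longest common increasing run ending there.
The best achievable length is 4; one witness is 2, 3, 10, 11 (A-positions 1,2,6,10, B-positions 3,4,5,6).

4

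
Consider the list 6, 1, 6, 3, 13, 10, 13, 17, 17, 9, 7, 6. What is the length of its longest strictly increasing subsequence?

5

Scanning left to right, the best length ending at each element is: 6→1, 1→1, 6→2, 3→2, 13→3, 10→3, 13→4, 17→5, 17→5, 9→3, 7→3, 6→3.
So the longest increasing subsequence has length 5, e.g. 1, 6, 10, 13, 17.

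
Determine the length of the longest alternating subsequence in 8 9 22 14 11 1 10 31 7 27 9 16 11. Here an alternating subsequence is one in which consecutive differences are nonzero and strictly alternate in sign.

9

Track the best alternating length ending on an up-step vs a down-step at each position: up/down = 1/1, 2/1, 2/1, 2/3, 2/3, 1/3, 4/3, 4/1, 4/5, 6/5, 6/7, 8/7, 8/9.
The maximum over both is 9; one such subsequence is 8, 9, 1, 10, 7, 27, 9, 16, 11.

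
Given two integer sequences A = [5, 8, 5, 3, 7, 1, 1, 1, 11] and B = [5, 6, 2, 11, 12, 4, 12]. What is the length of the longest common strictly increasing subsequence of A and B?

2

A longest common strictly increasing subsequence is 5, 11 (length 2); it appears in order in both A and B, and no longer such subsequence exists.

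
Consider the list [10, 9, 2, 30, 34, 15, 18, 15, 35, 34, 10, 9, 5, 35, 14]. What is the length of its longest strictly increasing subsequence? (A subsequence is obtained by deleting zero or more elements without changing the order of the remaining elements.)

Let dp[i] be the longest increasing subsequence ending at position i. Then dp = [1, 1, 1, 2, 3, 2, 3, 2, 4, 4, 2, 2, 2, 5, 3].
The maximum is 5; one witness is 10, 15, 18, 34, 35 at positions 1,6,7,10,14.

5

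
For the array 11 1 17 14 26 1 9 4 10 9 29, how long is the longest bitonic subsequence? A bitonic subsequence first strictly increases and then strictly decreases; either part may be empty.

5

One longest bitonic subsequence is 11, 17, 14, 10, 9 (positions 1,3,4,9,10): it rises to 17 then falls. Length 5 is optimal.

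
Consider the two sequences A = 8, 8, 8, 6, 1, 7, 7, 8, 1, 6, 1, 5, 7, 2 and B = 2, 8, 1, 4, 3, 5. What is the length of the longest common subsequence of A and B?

3

A longest common subsequence is 8, 1, 5 (length 3); the LCS DP confirms no longer common subsequence exists.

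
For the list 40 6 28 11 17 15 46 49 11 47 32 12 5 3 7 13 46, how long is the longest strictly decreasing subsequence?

Let dp[i] be the longest decreasing subsequence ending at position i. Then dp = [1, 2, 2, 3, 3, 4, 1, 1, 5, 2, 3, 5, 6, 7, 6, 5, 3].
The maximum is 7; one witness is 40, 28, 17, 15, 11, 5, 3 at positions 1,3,5,6,9,13,14.

7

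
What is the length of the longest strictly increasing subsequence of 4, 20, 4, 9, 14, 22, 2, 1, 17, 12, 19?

Let dp[i] be the longest increasing subsequence ending at position i. Then dp = [1, 2, 1, 2, 3, 4, 1, 1, 4, 3, 5].
The maximum is 5; one witness is 4, 9, 14, 17, 19 at positions 1,4,5,9,11.

5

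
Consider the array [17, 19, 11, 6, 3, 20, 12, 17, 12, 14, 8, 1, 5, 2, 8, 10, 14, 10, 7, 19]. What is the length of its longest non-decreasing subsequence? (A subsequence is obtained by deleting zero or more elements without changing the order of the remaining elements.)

Let dp[i] be the longest non-decreasing subsequence ending at position i. Then dp = [1, 2, 1, 1, 1, 3, 2, 3, 3, 4, 2, 1, 2, 2, 3, 4, 5, 5, 3, 6].
The maximum is 6; one witness is 11, 12, 12, 14, 14, 19 at positions 3,7,9,10,17,20.

6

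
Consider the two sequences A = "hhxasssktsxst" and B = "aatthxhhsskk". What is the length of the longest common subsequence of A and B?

5

A longest common subsequence is hhssk (length 5); the LCS DP confirms no longer common subsequence exists.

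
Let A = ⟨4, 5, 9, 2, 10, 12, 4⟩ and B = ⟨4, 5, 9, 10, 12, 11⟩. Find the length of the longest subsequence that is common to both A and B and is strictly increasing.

For each value that appears in both, track the longest common increasing run ending there.
The best achievable length is 5; one witness is 4, 5, 9, 10, 12 (A-positions 1,2,3,5,6, B-positions 1,2,3,4,5).

5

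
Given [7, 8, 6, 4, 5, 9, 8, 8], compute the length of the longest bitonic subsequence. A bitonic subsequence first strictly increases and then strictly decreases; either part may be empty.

One longest bitonic subsequence is 7, 8, 6, 5 (positions 1,2,3,5): it rises to 8 then falls. Length 4 is optimal.

4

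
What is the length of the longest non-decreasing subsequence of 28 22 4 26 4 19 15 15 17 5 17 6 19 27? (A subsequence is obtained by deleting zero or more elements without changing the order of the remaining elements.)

8

Let dp[i] be the longest non-decreasing subsequence ending at position i. Then dp = [1, 1, 1, 2, 2, 3, 3, 4, 5, 3, 6, 4, 7, 8].
The maximum is 8; one witness is 4, 4, 15, 15, 17, 17, 19, 27 at positions 3,5,7,8,9,11,13,14.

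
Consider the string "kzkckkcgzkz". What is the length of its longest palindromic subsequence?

Using dp[i][j] = 2 + dp[i+1][j−1] if the ends match, else max(dp[i+1][j], dp[i][j−1]):
dp[1][11] = 8. A witness is zkckkckz at positions 2,3,4,5,6,7,10,11.

8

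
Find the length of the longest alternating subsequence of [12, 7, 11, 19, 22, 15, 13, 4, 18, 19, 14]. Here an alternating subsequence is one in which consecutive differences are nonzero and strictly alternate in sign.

6

A longest alternating subsequence is 12, 7, 19, 15, 18, 14 (positions 1,2,4,6,9,11); its 5 consecutive differences strictly alternate in sign, and length 6 is optimal.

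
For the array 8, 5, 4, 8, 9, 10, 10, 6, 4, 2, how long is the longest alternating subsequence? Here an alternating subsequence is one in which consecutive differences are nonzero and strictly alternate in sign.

4

Track the best alternating length ending on an up-step vs a down-step at each position: up/down = 1/1, 1/2, 1/2, 3/1, 3/1, 3/1, 3/1, 3/4, 1/4, 1/4.
The maximum over both is 4; one such subsequence is 8, 5, 8, 6.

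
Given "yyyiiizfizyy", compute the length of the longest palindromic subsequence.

8

One longest palindromic subsequence is yyiiiiyy (positions 1,2,4,5,6,9,11,12); it reads the same forward and backward, and the interval DP gives dp[1][12] = 8.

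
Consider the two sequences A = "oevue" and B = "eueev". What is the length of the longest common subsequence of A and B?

Backtracking the LCS table gives one alignment: e (A2,B1) → u (A4,B2) → e (A5,B4).
So the longest common subsequence has length 3.

3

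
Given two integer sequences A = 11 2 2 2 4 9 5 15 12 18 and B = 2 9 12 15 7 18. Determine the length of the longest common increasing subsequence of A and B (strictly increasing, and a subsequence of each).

A longest common strictly increasing subsequence is 2, 9, 12, 18 (length 4); it appears in order in both A and B, and no longer such subsequence exists.

4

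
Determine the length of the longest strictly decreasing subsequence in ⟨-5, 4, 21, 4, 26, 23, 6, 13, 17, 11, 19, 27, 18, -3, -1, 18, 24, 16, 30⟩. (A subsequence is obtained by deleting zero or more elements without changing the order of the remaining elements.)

Scanning left to right, the best length ending at each element is: -5→1, 4→1, 21→1, 4→2, 26→1, 23→2, 6→3, 13→3, 17→3, 11→4, 19→3, 27→1, 18→4, -3→5, -1→5, 18→4, 24→2, 16→5, 30→1.
So the longest decreasing subsequence has length 5, e.g. 26, 23, 13, 11, -3.

5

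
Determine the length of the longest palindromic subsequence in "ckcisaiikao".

5

One longest palindromic subsequence is kiiik (positions 2,4,7,8,9); it reads the same forward and backward, and the interval DP gives dp[1][11] = 5.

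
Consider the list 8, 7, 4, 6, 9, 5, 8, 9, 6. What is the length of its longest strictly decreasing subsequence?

Let dp[i] be the longest decreasing subsequence ending at position i. Then dp = [1, 2, 3, 3, 1, 4, 2, 1, 3].
The maximum is 4; one witness is 8, 7, 6, 5 at positions 1,2,4,6.

4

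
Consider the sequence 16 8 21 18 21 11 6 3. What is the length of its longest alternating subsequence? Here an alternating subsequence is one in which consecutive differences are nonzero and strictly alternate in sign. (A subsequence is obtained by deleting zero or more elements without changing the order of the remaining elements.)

6

A longest alternating subsequence is 16, 8, 21, 18, 21, 11 (positions 1,2,3,4,5,6); its 5 consecutive differences strictly alternate in sign, and length 6 is optimal.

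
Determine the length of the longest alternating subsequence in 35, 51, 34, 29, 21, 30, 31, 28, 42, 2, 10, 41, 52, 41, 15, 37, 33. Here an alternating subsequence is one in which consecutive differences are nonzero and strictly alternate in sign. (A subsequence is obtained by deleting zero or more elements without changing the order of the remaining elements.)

11

A longest alternating subsequence is 35, 51, 29, 30, 28, 42, 2, 41, 15, 37, 33 (positions 1,2,4,6,8,9,10,12,15,16,17); its 10 consecutive differences strictly alternate in sign, and length 11 is optimal.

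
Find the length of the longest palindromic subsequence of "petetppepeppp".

One longest palindromic subsequence is pppepeppp (positions 1,6,7,8,9,10,11,12,13); it reads the same forward and backward, and the interval DP gives dp[1][13] = 9.

9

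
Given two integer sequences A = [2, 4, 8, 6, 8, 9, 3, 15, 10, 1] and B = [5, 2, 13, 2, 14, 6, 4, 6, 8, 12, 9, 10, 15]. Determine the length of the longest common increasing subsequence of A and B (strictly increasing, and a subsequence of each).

6

For each value that appears in both, track the longest common increasing run ending there.
The best achievable length is 6; one witness is 2, 4, 6, 8, 9, 10 (A-positions 1,2,4,5,6,9, B-positions 2,7,8,9,11,12).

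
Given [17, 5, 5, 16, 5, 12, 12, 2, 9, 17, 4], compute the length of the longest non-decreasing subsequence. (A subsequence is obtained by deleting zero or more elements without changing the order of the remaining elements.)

6

One longest non-decreasing subsequence is 5, 5, 5, 12, 12, 17 (positions 2,3,5,6,7,10), of length 6; no longer one exists.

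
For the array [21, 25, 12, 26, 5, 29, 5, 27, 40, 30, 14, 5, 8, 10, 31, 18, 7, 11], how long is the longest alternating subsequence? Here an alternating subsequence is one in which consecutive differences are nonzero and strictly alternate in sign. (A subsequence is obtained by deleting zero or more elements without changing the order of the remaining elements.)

12

A longest alternating subsequence is 21, 25, 12, 26, 5, 29, 5, 27, 5, 8, 7, 11 (positions 1,2,3,4,5,6,7,8,12,13,17,18); its 11 consecutive differences strictly alternate in sign, and length 12 is optimal.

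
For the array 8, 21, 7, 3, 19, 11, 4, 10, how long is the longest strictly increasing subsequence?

Let dp[i] be the longest increasing subsequence ending at position i. Then dp = [1, 2, 1, 1, 2, 2, 2, 3].
The maximum is 3; one witness is 3, 4, 10 at positions 4,7,8.

3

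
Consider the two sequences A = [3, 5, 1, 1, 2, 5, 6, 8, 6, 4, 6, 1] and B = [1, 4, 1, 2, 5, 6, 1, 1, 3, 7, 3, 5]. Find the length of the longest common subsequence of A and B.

6

A longest common subsequence is 1, 1, 2, 5, 6, 1 (length 6); the LCS DP confirms no longer common subsequence exists.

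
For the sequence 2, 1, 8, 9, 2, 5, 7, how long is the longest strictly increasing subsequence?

Scanning left to right, the best length ending at each element is: 2→1, 1→1, 8→2, 9→3, 2→2, 5→3, 7→4.
So the longest increasing subsequence has length 4, e.g. 1, 2, 5, 7.

4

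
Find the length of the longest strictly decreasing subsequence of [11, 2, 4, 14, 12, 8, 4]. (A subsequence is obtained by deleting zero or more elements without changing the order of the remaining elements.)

Scanning left to right, the best length ending at each element is: 11→1, 2→2, 4→2, 14→1, 12→2, 8→3, 4→4.
So the longest decreasing subsequence has length 4, e.g. 14, 12, 8, 4.

4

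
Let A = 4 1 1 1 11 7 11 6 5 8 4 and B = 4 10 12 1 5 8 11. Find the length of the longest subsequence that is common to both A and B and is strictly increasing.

3

For each value that appears in both, track the longest common increasing run ending there.
The best achievable length is 3; one witness is 4, 5, 8 (A-positions 1,9,10, B-positions 1,5,6).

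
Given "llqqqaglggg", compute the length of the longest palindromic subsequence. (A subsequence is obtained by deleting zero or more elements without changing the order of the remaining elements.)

Using dp[i][j] = 2 + dp[i+1][j−1] if the ends match, else max(dp[i+1][j], dp[i][j−1]):
dp[1][11] = 5. A witness is lqqql at positions 2,3,4,5,8.

5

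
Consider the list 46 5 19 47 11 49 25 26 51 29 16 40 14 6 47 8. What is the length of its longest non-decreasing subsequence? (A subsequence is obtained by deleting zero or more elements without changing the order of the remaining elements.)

7

Let dp[i] be the longest non-decreasing subsequence ending at position i. Then dp = [1, 1, 2, 3, 2, 4, 3, 4, 5, 5, 3, 6, 3, 2, 7, 3].
The maximum is 7; one witness is 5, 19, 25, 26, 29, 40, 47 at positions 2,3,7,8,10,12,15.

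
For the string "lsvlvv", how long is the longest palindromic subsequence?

3

Using dp[i][j] = 2 + dp[i+1][j−1] if the ends match, else max(dp[i+1][j], dp[i][j−1]):
dp[1][6] = 3. A witness is vvv at positions 3,5,6.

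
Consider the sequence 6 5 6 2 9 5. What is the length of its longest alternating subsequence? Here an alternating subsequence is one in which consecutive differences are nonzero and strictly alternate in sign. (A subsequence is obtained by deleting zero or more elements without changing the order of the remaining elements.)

6

A longest alternating subsequence is 6, 5, 6, 2, 9, 5 (positions 1,2,3,4,5,6); its 5 consecutive differences strictly alternate in sign, and length 6 is optimal.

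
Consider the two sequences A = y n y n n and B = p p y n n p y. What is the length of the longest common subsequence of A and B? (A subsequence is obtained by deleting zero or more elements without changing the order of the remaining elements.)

Backtracking the LCS table gives one alignment: y (A1,B3) → n (A2,B5) → y (A3,B7).
So the longest common subsequence has length 3.

3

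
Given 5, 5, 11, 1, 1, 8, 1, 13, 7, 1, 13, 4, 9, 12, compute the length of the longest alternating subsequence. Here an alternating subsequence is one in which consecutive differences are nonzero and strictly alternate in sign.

10

Track the best alternating length ending on an up-step vs a down-step at each position: up/down = 1/1, 1/1, 2/1, 1/3, 1/3, 4/3, 1/5, 6/1, 6/7, 1/7, 8/1, 8/9, 10/9, 10/9.
The maximum over both is 10; one such subsequence is 5, 11, 1, 8, 1, 13, 7, 13, 4, 9.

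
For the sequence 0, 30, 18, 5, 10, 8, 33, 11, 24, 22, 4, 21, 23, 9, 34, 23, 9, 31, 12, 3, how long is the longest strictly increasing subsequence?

7

One longest increasing subsequence is 0, 5, 10, 11, 22, 23, 34 (positions 1,4,5,8,10,13,15), of length 7; no longer one exists.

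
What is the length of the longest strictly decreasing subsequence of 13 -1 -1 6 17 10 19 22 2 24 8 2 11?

Let dp[i] be the longest decreasing subsequence ending at position i. Then dp = [1, 2, 2, 2, 1, 2, 1, 1, 3, 1, 3, 4, 2].
The maximum is 4; one witness is 13, 10, 8, 2 at positions 1,6,11,12.

4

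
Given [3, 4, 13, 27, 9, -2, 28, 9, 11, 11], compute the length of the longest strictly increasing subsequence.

Let dp[i] be the longest increasing subsequence ending at position i. Then dp = [1, 2, 3, 4, 3, 1, 5, 3, 4, 4].
The maximum is 5; one witness is 3, 4, 13, 27, 28 at positions 1,2,3,4,7.

5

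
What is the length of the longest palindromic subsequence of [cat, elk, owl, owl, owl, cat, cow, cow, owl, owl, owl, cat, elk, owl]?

One longest palindromic subsequence is elk owl owl owl cow cow owl owl owl elk (positions 2,3,4,5,7,8,9,10,11,13); it reads the same forward and backward, and the interval DP gives dp[1][14] = 10.

10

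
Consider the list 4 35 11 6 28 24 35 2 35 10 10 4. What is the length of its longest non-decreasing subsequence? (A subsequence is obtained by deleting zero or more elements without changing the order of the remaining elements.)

Let dp[i] be the longest non-decreasing subsequence ending at position i. Then dp = [1, 2, 2, 2, 3, 3, 4, 1, 5, 3, 4, 2].
The maximum is 5; one witness is 4, 11, 28, 35, 35 at positions 1,3,5,7,9.

5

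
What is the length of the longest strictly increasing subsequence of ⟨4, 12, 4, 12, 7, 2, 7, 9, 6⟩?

3

Scanning left to right, the best length ending at each element is: 4→1, 12→2, 4→1, 12→2, 7→2, 2→1, 7→2, 9→3, 6→2.
So the longest increasing subsequence has length 3, e.g. 4, 7, 9.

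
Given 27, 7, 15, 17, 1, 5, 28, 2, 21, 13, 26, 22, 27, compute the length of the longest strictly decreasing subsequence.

One longest decreasing subsequence is 27, 7, 5, 2 (positions 1,2,6,8), of length 4; no longer one exists.

4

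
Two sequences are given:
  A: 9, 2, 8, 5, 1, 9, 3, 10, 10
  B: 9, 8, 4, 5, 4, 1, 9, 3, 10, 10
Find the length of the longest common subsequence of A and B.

Backtracking the LCS table gives one alignment: 9 (A1,B1) → 8 (A3,B2) → 5 (A4,B4) → 1 (A5,B6) → 9 (A6,B7) → 3 (A7,B8) → 10 (A8,B9) → 10 (A9,B10).
So the longest common subsequence has length 8.

8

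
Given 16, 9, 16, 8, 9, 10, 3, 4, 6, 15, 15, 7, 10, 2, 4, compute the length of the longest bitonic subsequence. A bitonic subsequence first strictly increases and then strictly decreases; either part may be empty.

6

One longest bitonic subsequence is 8, 9, 10, 15, 10, 4 (positions 4,5,6,10,13,15): it rises to 15 then falls. Length 6 is optimal.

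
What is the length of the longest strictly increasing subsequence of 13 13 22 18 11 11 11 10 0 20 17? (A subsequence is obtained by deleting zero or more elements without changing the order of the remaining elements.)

3

Scanning left to right, the best length ending at each element is: 13→1, 13→1, 22→2, 18→2, 11→1, 11→1, 11→1, 10→1, 0→1, 20→3, 17→2.
So the longest increasing subsequence has length 3, e.g. 13, 18, 20.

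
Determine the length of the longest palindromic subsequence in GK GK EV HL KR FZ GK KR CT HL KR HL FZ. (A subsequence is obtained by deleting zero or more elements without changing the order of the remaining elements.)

5

Using dp[i][j] = 2 + dp[i+1][j−1] if the ends match, else max(dp[i+1][j], dp[i][j−1]):
dp[1][13] = 5. A witness is FZ HL KR HL FZ at positions 6,10,11,12,13.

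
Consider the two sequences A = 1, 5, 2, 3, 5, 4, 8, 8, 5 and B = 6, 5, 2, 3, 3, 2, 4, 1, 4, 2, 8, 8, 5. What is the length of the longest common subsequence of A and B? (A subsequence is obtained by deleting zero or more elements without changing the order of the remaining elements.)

7

Backtracking the LCS table gives one alignment: 5 (A2,B2) → 2 (A3,B3) → 3 (A4,B5) → 4 (A6,B9) → 8 (A7,B11) → 8 (A8,B12) → 5 (A9,B13).
So the longest common subsequence has length 7.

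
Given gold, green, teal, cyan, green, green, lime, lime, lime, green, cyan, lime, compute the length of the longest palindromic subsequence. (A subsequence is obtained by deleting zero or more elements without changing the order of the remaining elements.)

One longest palindromic subsequence is cyan green lime lime lime green cyan (positions 4,5,7,8,9,10,11); it reads the same forward and backward, and the interval DP gives dp[1][12] = 7.

7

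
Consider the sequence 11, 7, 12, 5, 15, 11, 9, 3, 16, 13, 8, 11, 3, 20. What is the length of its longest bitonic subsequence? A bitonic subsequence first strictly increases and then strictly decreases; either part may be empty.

7

Let inc[i] be the LIS ending at i and dec[i] the longest strictly decreasing subsequence starting at i. inc = [1, 1, 2, 1, 3, 2, 2, 1, 4, 3, 2, 3, 1, 5], dec = [4, 3, 5, 2, 5, 4, 3, 1, 4, 3, 2, 2, 1, 1].
max_i inc[i]+dec[i]−1 = 7, with one witness 11, 12, 15, 11, 9, 8, 3.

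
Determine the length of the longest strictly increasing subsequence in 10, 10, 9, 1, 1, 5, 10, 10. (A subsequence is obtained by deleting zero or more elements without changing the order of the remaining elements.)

3

One longest increasing subsequence is 1, 5, 10 (positions 4,6,7), of length 3; no longer one exists.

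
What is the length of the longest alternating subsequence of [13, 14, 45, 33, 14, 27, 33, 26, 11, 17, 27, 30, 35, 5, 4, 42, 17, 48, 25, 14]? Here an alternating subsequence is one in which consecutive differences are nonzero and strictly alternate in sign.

Track the best alternating length ending on an up-step vs a down-step at each position: up/down = 1/1, 2/1, 2/1, 2/3, 2/3, 4/3, 4/3, 4/5, 1/5, 6/5, 6/5, 6/5, 6/3, 1/7, 1/7, 8/3, 8/9, 10/1, 10/11, 8/11.
The maximum over both is 11; one such subsequence is 13, 45, 14, 27, 11, 17, 5, 42, 17, 48, 25.

11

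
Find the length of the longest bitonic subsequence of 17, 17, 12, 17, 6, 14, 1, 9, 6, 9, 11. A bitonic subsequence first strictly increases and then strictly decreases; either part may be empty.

5

One longest bitonic subsequence is 12, 17, 14, 9, 6 (positions 3,4,6,8,9): it rises to 17 then falls. Length 5 is optimal.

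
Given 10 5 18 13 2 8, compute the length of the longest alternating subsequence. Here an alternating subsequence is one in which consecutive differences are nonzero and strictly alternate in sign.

A longest alternating subsequence is 10, 5, 18, 2, 8 (positions 1,2,3,5,6); its 4 consecutive differences strictly alternate in sign, and length 5 is optimal.

5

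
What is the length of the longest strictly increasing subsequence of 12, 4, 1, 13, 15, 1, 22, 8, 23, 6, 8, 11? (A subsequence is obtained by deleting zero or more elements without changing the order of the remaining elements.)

5

Let dp[i] be the longest increasing subsequence ending at position i. Then dp = [1, 1, 1, 2, 3, 1, 4, 2, 5, 2, 3, 4].
The maximum is 5; one witness is 12, 13, 15, 22, 23 at positions 1,4,5,7,9.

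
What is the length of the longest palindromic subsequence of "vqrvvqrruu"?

Using dp[i][j] = 2 + dp[i+1][j−1] if the ends match, else max(dp[i+1][j], dp[i][j−1]):
dp[1][10] = 4. A witness is rvvr at positions 3,4,5,8.

4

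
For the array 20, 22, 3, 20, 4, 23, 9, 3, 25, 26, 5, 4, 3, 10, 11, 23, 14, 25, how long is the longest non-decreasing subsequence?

7

Let dp[i] be the longest non-decreasing subsequence ending at position i. Then dp = [1, 2, 1, 2, 2, 3, 3, 2, 4, 5, 3, 3, 3, 4, 5, 6, 6, 7].
The maximum is 7; one witness is 3, 4, 9, 10, 11, 23, 25 at positions 3,5,7,14,15,16,18.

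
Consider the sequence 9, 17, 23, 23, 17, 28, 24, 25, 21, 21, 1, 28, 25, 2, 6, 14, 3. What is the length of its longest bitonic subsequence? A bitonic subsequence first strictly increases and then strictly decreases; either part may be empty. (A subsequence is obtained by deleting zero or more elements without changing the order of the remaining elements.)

One longest bitonic subsequence is 9, 17, 23, 24, 25, 28, 25, 14, 3 (positions 1,2,3,7,8,12,13,16,17): it rises to 28 then falls. Length 9 is optimal.

9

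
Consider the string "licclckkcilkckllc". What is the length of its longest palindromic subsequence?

One longest palindromic subsequence is cclckkclcc (positions 3,4,5,6,7,8,9,11,13,17); it reads the same forward and backward, and the interval DP gives dp[1][17] = 10.

10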